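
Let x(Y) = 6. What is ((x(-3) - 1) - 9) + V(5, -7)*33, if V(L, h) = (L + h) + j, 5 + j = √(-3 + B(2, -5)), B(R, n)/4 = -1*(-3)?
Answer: -136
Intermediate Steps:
B(R, n) = 12 (B(R, n) = 4*(-1*(-3)) = 4*3 = 12)
j = -2 (j = -5 + √(-3 + 12) = -5 + √9 = -5 + 3 = -2)
V(L, h) = -2 + L + h (V(L, h) = (L + h) - 2 = -2 + L + h)
((x(-3) - 1) - 9) + V(5, -7)*33 = ((6 - 1) - 9) + (-2 + 5 - 7)*33 = (5 - 9) - 4*33 = -4 - 132 = -136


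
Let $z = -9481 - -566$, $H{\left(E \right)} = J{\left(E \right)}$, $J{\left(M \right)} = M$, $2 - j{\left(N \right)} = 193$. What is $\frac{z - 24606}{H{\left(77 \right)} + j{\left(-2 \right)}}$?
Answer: $\frac{33521}{114} \approx 294.04$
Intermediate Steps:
$j{\left(N \right)} = -191$ ($j{\left(N \right)} = 2 - 193 = -191$)
$H{\left(E \right)} = E$
$z = -8915$ ($z = -9481 + 566 = -8915$)
$\frac{z - 24606}{H{\left(77 \right)} + j{\left(-2 \right)}} = \frac{-8915 - 24606}{77 - 191} = - \frac{33521}{-114} = \left(-33521\right) \left(- \frac{1}{114}\right) = \frac{33521}{114}$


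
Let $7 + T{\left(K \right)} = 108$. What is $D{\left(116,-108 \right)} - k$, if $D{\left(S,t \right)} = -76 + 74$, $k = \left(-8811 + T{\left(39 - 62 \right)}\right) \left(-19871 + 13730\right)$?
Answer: $-53488112$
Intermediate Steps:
$T{\left(K \right)} = 101$ ($T{\left(K \right)} = -7 + 108 = 101$)
$k = 53488110$ ($k = \left(-8811 + 101\right) \left(-19871 + 13730\right) = \left(-8710\right) \left(-6141\right) = 53488110$)
$D{\left(S,t \right)} = -2$
$D{\left(116,-108 \right)} - k = -2 - 53488110 = -53488112$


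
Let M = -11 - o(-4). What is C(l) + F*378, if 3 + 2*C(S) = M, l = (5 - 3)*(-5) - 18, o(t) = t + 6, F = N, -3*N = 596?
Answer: -75104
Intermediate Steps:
N = -596/3 (N = -1/3*596 = -596/3 ≈ -198.67)
F = -596/3 ≈ -198.67
o(t) = 6 + t
l = -28 (l = 2*(-5) - 18 = -10 - 18 = -28)
M = -13 (M = -11 - (6 - 4) = -11 - 1*2 = -11 - 2 = -13)
C(S) = -8 (C(S) = -3/2 + (1/2)*(-13) = -3/2 - 13/2 = -8)
C(l) + F*378 = -8 - 596/3*378 = -8 - 75096 = -75104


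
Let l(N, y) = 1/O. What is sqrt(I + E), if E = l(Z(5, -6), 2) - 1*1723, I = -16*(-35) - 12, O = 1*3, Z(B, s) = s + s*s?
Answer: 2*I*sqrt(2643)/3 ≈ 34.273*I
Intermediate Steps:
Z(B, s) = s + s**2
O = 3
l(N, y) = 1/3
I = 548 (I = 560 - 12 = 548)
E = -5168/3 (E = 1/3 - 1*1723 = 1/3 - 1723 = -5168/3 ≈ -1722.7)
sqrt(I + E) = sqrt(548 - 5168/3) = sqrt(-3524/3) = 2*I*sqrt(2643)/3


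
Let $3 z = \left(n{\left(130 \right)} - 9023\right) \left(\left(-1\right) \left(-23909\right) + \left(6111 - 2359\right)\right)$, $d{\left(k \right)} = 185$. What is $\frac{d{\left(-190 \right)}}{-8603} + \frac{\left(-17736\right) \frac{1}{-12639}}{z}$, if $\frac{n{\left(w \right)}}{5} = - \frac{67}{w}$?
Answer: $- \frac{5059175262056833}{235265138648960035} \approx -0.021504$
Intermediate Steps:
$n{\left(w \right)} = - \frac{335}{w}$ ($n{\left(w \right)} = 5 \left(- \frac{67}{w}\right) = - \frac{335}{w}$)
$z = - \frac{6491068565}{78}$ ($z = \frac{\left(- \frac{335}{130} - 9023\right) \left(\left(-1\right) \left(-23909\right) + \left(6111 - 2359\right)\right)}{3} = \frac{\left(\left(-335\right) \frac{1}{130} - 9023\right) \left(23909 + \left(6111 - 2359\right)\right)}{3} = \frac{\left(- \frac{67}{26} - 9023\right) \left(23909 + 3752\right)}{3} = \frac{\left(- \frac{234665}{26}\right) 27661}{3} = \frac{1}{3} \left(- \frac{6491068565}{26}\right) = - \frac{6491068565}{78} \approx -8.3219 \cdot 10^{7}$)
$\frac{d{\left(-190 \right)}}{-8603} + \frac{\left(-17736\right) \frac{1}{-12639}}{z} = \frac{185}{-8603} + \frac{\left(-17736\right) \frac{1}{-12639}}{- \frac{6491068565}{78}} = 185 \left(- \frac{1}{8603}\right) + \left(-17736\right) \left(- \frac{1}{12639}\right) \left(- \frac{78}{6491068565}\right) = - \frac{185}{8603} + \frac{5912}{4213} \left(- \frac{78}{6491068565}\right) = - \frac{185}{8603} - \frac{461136}{27346871864345} = - \frac{5059175262056833}{235265138648960035}$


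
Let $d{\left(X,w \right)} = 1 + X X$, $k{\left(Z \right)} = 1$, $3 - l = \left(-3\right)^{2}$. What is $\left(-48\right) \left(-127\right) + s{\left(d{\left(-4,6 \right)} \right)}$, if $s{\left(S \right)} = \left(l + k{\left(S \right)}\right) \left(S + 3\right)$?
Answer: $5996$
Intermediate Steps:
$l = -6$ ($l = 3 - \left(-3\right)^{2} = 3 - 9 = -6$)
$d{\left(X,w \right)} = 1 + X^{2}$
$s{\left(S \right)} = -15 - 5 S$ ($s{\left(S \right)} = \left(-6 + 1\right) \left(S + 3\right) = - 5 \left(3 + S\right) = -15 - 5 S$)
$\left(-48\right) \left(-127\right) + s{\left(d{\left(-4,6 \right)} \right)} = \left(-48\right) \left(-127\right) - \left(15 + 5 \left(1 + \left(-4\right)^{2}\right)\right) = 6096 - \left(15 + 5 \left(1 + 16\right)\right) = 6096 - 100 = 5996$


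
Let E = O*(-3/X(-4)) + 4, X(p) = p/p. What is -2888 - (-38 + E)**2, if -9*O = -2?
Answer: -36808/9 ≈ -4089.8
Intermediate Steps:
X(p) = 1
O = 2/9 (O = -1/9*(-2) = 2/9 ≈ 0.22222)
E = 10/3 (E = 2*(-3/1)/9 + 4 = 2*(-3*1)/9 + 4 = (2/9)*(-3) + 4 = -2/3 + 4 = 10/3 ≈ 3.3333)
-2888 - (-38 + E)**2 = -2888 - (-38 + 10/3)**2 = -2888 - (-104/3)**2 = -2888 - 1*10816/9 = -2888 - 10816/9 = -36808/9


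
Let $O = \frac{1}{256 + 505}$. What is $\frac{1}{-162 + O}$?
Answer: $- \frac{761}{123281} \approx -0.0061729$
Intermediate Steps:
$O = \frac{1}{761} \approx 0.0013141$
$\frac{1}{-162 + O} = \frac{1}{-162 + \frac{1}{761}} = \frac{1}{- \frac{123281}{761}} = - \frac{761}{123281}$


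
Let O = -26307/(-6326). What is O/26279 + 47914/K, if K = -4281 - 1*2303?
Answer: -1991273966167/273632610284 ≈ -7.2772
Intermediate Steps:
K = -6584 (K = -4281 - 2303 = -6584)
O = 26307/6326 (O = -26307*(-1/6326) = 26307/6326 ≈ 4.1586)
O/26279 + 47914/K = (26307/6326)/26279 + 47914/(-6584) = (26307/6326)*(1/26279) + 47914*(-1/6584) = 26307/166240954 - 23957/3292 = -1991273966167/273632610284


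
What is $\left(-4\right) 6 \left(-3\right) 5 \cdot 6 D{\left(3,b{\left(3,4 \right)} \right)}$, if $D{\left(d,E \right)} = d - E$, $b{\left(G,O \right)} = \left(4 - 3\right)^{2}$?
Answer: $4320$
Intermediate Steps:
$b{\left(G,O \right)} = 1$ ($b{\left(G,O \right)} = 1^{2} = 1$)
$\left(-4\right) 6 \left(-3\right) 5 \cdot 6 D{\left(3,b{\left(3,4 \right)} \right)} = \left(-4\right) 6 \left(-3\right) 5 \cdot 6 \left(3 - 1\right) = \left(-24\right) \left(-3\right) 5 \cdot 6 \left(3 - 1\right) = 72 \cdot 5 \cdot 6 \cdot 2 = 360 \cdot 6 \cdot 2 = 2160 \cdot 2 = 4320$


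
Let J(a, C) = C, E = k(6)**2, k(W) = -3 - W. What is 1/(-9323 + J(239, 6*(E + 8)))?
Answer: -1/8789 ≈ -0.00011378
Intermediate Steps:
E = 81 (E = (-3 - 1*6)**2 = (-3 - 6)**2 = (-9)**2 = 81)
1/(-9323 + J(239, 6*(E + 8))) = 1/(-9323 + 6*(81 + 8)) = 1/(-9323 + 6*89) = 1/(-9323 + 534) = 1/(-8789) = -1/8789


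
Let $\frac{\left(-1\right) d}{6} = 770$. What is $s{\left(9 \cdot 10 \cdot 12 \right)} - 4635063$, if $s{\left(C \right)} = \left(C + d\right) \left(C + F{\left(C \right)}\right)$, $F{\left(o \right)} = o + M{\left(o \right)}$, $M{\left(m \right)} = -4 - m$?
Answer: $-8444103$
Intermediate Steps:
$d = -4620$ ($d = \left(-6\right) 770 = -4620$)
$F{\left(o \right)} = -4$ ($F{\left(o \right)} = o - \left(4 + o\right) = -4$)
$s{\left(C \right)} = \left(-4620 + C\right) \left(-4 + C\right)$ ($s{\left(C \right)} = \left(C - 4620\right) \left(C - 4\right) = \left(-4620 + C\right) \left(-4 + C\right)$)
$s{\left(9 \cdot 10 \cdot 12 \right)} - 4635063 = \left(18480 + \left(9 \cdot 10 \cdot 12\right)^{2} - 4624 \cdot 9 \cdot 10 \cdot 12\right) - 4635063 = \left(18480 + \left(90 \cdot 12\right)^{2} - 4624 \cdot 90 \cdot 12\right) - 4635063 = \left(18480 + 1080^{2} - 4993920\right) - 4635063 = \left(18480 + 1166400 - 4993920\right) - 4635063 = -3809040 - 4635063 = -8444103$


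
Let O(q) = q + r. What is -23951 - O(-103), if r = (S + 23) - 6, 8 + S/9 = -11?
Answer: -23694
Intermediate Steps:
S = -171 (S = -72 + 9*(-11) = -72 - 99 = -171)
r = -154 (r = (-171 + 23) - 6 = -148 - 6 = -154)
O(q) = -154 + q (O(q) = q - 154 = -154 + q)
-23951 - O(-103) = -23951 - (-154 - 103) = -23951 - 1*(-257) = -23951 + 257 = -23694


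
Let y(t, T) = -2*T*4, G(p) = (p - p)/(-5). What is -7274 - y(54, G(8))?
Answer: -7274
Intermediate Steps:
G(p) = 0 (G(p) = 0*(-⅕) = 0)
y(t, T) = -8*T
-7274 - y(54, G(8)) = -7274 - (-8)*0 = -7274 - 1*0 = -7274 + 0 = -7274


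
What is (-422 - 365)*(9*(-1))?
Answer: 7083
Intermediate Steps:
(-422 - 365)*(9*(-1)) = -787*(-9) = 7083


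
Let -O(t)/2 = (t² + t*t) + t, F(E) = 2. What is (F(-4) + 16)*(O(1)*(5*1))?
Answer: -540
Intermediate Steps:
O(t) = -4*t² - 2*t (O(t) = -2*((t² + t*t) + t) = -2*((t² + t²) + t) = -2*(2*t² + t) = -2*(t + 2*t²) = -4*t² - 2*t)
(F(-4) + 16)*(O(1)*(5*1)) = (2 + 16)*((-2*1*(1 + 2*1))*(5*1)) = 18*(-2*1*(1 + 2)*5) = 18*(-2*1*3*5) = 18*(-6*5) = 18*(-30) = -540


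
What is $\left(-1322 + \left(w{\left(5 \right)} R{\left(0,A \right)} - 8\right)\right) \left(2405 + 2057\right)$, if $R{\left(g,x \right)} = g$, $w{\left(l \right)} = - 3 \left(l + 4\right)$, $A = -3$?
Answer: $-5934460$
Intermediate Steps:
$w{\left(l \right)} = -12 - 3 l$ ($w{\left(l \right)} = - 3 \left(4 + l\right) = -12 - 3 l$)
$\left(-1322 + \left(w{\left(5 \right)} R{\left(0,A \right)} - 8\right)\right) \left(2405 + 2057\right) = \left(-1322 - \left(8 - \left(-12 - 15\right) 0\right)\right) \left(2405 + 2057\right) = \left(-1322 - \left(8 - \left(-12 - 15\right) 0\right)\right) 4462 = \left(-1322 - 8\right) 4462 = \left(-1330\right) 4462 = -5934460$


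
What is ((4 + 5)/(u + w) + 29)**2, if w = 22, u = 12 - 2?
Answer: 877969/1024 ≈ 857.39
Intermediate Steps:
u = 10
((4 + 5)/(u + w) + 29)**2 = ((4 + 5)/(10 + 22) + 29)**2 = (9/32 + 29)**2 = (937/32)**2 = 877969/1024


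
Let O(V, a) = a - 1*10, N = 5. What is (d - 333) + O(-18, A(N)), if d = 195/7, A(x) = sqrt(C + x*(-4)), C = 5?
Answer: -2206/7 + I*sqrt(15) ≈ -315.14 + 3.873*I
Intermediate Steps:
A(x) = sqrt(5 - 4*x) (A(x) = sqrt(5 + x*(-4)) = sqrt(5 - 4*x))
d = 195/7 (d = 195*(1/7) = 195/7 ≈ 27.857)
O(V, a) = -10 + a (O(V, a) = a - 10 = -10 + a)
(d - 333) + O(-18, A(N)) = (195/7 - 333) + (-10 + sqrt(5 - 4*5)) = -2136/7 + (-10 + sqrt(5 - 20)) = -2136/7 + (-10 + sqrt(-15)) = -2136/7 + (-10 + I*sqrt(15)) = -2206/7 + I*sqrt(15)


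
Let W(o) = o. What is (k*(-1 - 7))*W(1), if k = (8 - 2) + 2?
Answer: -64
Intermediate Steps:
k = 8 (k = 6 + 2 = 8)
(k*(-1 - 7))*W(1) = (8*(-1 - 7))*1 = (8*(-8))*1 = -64*1 = -64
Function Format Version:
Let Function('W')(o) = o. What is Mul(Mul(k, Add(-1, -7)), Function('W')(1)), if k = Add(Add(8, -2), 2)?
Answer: -64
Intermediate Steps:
k = 8 (k = Add(6, 2) = 8)
Mul(Mul(k, Add(-1, -7)), Function('W')(1)) = Mul(Mul(8, Add(-1, -7)), 1) = Mul(Mul(8, -8), 1) = Mul(-64, 1) = -64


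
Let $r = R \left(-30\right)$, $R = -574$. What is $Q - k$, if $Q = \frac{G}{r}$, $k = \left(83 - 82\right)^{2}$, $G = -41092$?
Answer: $- \frac{14578}{4305} \approx -3.3863$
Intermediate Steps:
$r = 17220$ ($r = \left(-574\right) \left(-30\right) = 17220$)
$k = 1$ ($k = \left(83 - 82\right)^{2} = 1^{2} = 1$)
$Q = - \frac{10273}{4305}$ ($Q = - \frac{41092}{17220} = \left(-41092\right) \frac{1}{17220} = - \frac{10273}{4305} \approx -2.3863$)
$Q - k = - \frac{10273}{4305} - 1 = - \frac{14578}{4305}$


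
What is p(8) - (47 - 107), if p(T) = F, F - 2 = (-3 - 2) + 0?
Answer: 57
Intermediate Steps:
F = -3 (F = 2 + ((-3 - 2) + 0) = 2 + (-5 + 0) = 2 - 5 = -3)
p(T) = -3
p(8) - (47 - 107) = -3 - (47 - 107) = -3 - 1*(-60) = -3 + 60 = 57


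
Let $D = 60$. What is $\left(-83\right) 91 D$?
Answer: $-453180$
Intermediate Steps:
$\left(-83\right) 91 D = \left(-83\right) 91 \cdot 60 = \left(-7553\right) 60 = -453180$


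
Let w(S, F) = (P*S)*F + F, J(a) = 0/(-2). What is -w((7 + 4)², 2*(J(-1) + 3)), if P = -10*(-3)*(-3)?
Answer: 65334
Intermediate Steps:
P = -90 (P = 30*(-3) = -90)
J(a) = 0 (J(a) = 0*(-½) = 0)
w(S, F) = F - 90*F*S (w(S, F) = (-90*S)*F + F = -90*F*S + F = F - 90*F*S)
-w((7 + 4)², 2*(J(-1) + 3)) = -2*(0 + 3)*(1 - 90*(7 + 4)²) = -2*3*(1 - 90*11²) = -6*(1 - 90*121) = -6*(1 - 10890) = -6*(-10889) = -1*(-65334) = 65334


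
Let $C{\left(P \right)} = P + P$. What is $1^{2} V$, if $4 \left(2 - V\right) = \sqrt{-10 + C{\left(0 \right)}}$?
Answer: $2 - \frac{i \sqrt{10}}{4} \approx 2.0 - 0.79057 i$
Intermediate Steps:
$C{\left(P \right)} = 2 P$
$V = 2 - \frac{i \sqrt{10}}{4}$ ($V = 2 - \frac{\sqrt{-10 + 2 \cdot 0}}{4} = 2 - \frac{\sqrt{-10 + 0}}{4} = 2 - \frac{\sqrt{-10}}{4} = 2 - \frac{i \sqrt{10}}{4} \approx 2.0 - 0.79057 i$)
$1^{2} V = 1^{2} \left(2 - \frac{i \sqrt{10}}{4}\right) = 1 \left(2 - \frac{i \sqrt{10}}{4}\right) = 2 - \frac{i \sqrt{10}}{4}$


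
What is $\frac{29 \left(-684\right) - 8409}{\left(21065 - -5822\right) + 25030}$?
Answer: $- \frac{105}{193} \approx -0.54404$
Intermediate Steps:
$\frac{29 \left(-684\right) - 8409}{\left(21065 - -5822\right) + 25030} = \frac{-19836 - 8409}{\left(21065 + 5822\right) + 25030} = - \frac{28245}{26887 + 25030} = - \frac{28245}{51917} = \left(-28245\right) \frac{1}{51917} = - \frac{105}{193}$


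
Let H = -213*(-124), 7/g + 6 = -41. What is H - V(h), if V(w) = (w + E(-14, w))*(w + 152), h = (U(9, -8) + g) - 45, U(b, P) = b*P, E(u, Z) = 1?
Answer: 67285950/2209 ≈ 30460.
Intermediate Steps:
g = -7/47 (g = 7/(-6 - 41) = 7/(-47) = 7*(-1/47) = -7/47 ≈ -0.14894)
U(b, P) = P*b
h = -5506/47 (h = (-8*9 - 7/47) - 45 = (-72 - 7/47) - 45 = -3391/47 - 45 = -5506/47 ≈ -117.15)
V(w) = (1 + w)*(152 + w) (V(w) = (w + 1)*(w + 152) = (1 + w)*(152 + w))
H = 26412
H - V(h) = 26412 - (152 + (-5506/47)² + 153*(-5506/47)) = 26412 - (152 + 30316036/2209 - 842418/47) = 26412 - 1*(-8941842/2209) = 26412 + 8941842/2209 = 67285950/2209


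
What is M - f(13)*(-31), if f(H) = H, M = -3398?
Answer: -2995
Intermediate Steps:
M - f(13)*(-31) = -3398 - 13*(-31) = -3398 - 1*(-403) = -3398 + 403 = -2995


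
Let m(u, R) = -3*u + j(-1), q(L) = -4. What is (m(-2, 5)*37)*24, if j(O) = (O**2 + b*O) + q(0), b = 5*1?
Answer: -1776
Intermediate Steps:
b = 5
j(O) = -4 + O**2 + 5*O (j(O) = (O**2 + 5*O) - 4 = -4 + O**2 + 5*O)
m(u, R) = -8 - 3*u (m(u, R) = -3*u + (-4 + (-1)**2 + 5*(-1)) = -3*u + (-4 + 1 - 5) = -3*u - 8 = -8 - 3*u)
(m(-2, 5)*37)*24 = ((-8 - 3*(-2))*37)*24 = ((-8 + 6)*37)*24 = -2*37*24 = -74*24 = -1776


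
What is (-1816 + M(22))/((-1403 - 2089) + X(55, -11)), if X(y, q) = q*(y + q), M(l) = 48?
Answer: 221/497 ≈ 0.44467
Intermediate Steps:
X(y, q) = q*(q + y)
(-1816 + M(22))/((-1403 - 2089) + X(55, -11)) = (-1816 + 48)/((-1403 - 2089) - 11*(-11 + 55)) = -1768/(-3492 - 11*44) = -1768/(-3492 - 484) = -1768/(-3976) = -1768*(-1/3976) = 221/497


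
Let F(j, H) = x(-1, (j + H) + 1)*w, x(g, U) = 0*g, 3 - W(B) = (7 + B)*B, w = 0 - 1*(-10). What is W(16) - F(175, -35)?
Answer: -365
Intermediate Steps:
w = 10 (w = 0 + 10 = 10)
W(B) = 3 - B*(7 + B) (W(B) = 3 - (7 + B)*B = 3 - B*(7 + B))
x(g, U) = 0
F(j, H) = 0 (F(j, H) = 0*10 = 0)
W(16) - F(175, -35) = (3 - 1*16**2 - 7*16) - 1*0 = (3 - 1*256 - 112) + 0 = (3 - 256 - 112) + 0 = -365 + 0 = -365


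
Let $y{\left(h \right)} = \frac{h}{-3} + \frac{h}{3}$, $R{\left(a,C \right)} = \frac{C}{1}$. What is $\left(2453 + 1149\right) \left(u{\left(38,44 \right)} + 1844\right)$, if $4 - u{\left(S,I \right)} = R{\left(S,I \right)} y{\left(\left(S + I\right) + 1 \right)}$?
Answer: $6656496$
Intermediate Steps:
$R{\left(a,C \right)} = C$ ($R{\left(a,C \right)} = C 1 = C$)
$y{\left(h \right)} = 0$ ($y{\left(h \right)} = h \left(- \frac{1}{3}\right) + h \frac{1}{3} = - \frac{h}{3} + \frac{h}{3} = 0$)
$u{\left(S,I \right)} = 4$ ($u{\left(S,I \right)} = 4 - I 0 = 4 - 0 = 4 + 0 = 4$)
$\left(2453 + 1149\right) \left(u{\left(38,44 \right)} + 1844\right) = \left(2453 + 1149\right) \left(4 + 1844\right) = 3602 \cdot 1848 = 6656496$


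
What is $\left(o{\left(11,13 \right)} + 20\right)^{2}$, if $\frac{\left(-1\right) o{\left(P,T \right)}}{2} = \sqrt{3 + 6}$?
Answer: $196$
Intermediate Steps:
$o{\left(P,T \right)} = -6$ ($o{\left(P,T \right)} = - 2 \sqrt{3 + 6} = - 2 \sqrt{9} = \left(-2\right) 3 = -6$)
$\left(o{\left(11,13 \right)} + 20\right)^{2} = \left(-6 + 20\right)^{2} = 14^{2} = 196$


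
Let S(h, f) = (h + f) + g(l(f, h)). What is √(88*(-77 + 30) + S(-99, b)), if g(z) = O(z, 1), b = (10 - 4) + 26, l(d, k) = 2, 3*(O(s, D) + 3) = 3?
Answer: 29*I*√5 ≈ 64.846*I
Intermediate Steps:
O(s, D) = -2 (O(s, D) = -3 + (⅓)*3 = -3 + 1 = -2)
b = 32 (b = 6 + 26 = 32)
g(z) = -2
S(h, f) = -2 + f + h (S(h, f) = (h + f) - 2 = (f + h) - 2 = -2 + f + h)
√(88*(-77 + 30) + S(-99, b)) = √(88*(-77 + 30) + (-2 + 32 - 99)) = √(88*(-47) - 69) = √(-4136 - 69) = √(-4205) = 29*I*√5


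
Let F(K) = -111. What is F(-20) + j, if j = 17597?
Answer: 17486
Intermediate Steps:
F(-20) + j = -111 + 17597 = 17486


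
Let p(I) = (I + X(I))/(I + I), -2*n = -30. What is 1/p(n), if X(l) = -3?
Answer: 5/2 ≈ 2.5000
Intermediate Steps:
n = 15 (n = -½*(-30) = 15)
p(I) = (-3 + I)/(2*I) (p(I) = (I - 3)/(I + I) = (-3 + I)/((2*I)) = (-3 + I)*(1/(2*I)) = (-3 + I)/(2*I))
1/p(n) = 1/((½)*(-3 + 15)/15) = 1/((½)*(1/15)*12) = 1/(⅖) = 5/2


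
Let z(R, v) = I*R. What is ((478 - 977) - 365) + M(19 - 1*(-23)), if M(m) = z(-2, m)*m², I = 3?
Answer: -11448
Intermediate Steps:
z(R, v) = 3*R
M(m) = -6*m² (M(m) = (3*(-2))*m² = -6*m²)
((478 - 977) - 365) + M(19 - 1*(-23)) = ((478 - 977) - 365) - 6*(19 - 1*(-23))² = (-499 - 365) - 6*(19 + 23)² = -864 - 6*42² = -864 - 6*1764 = -864 - 10584 = -11448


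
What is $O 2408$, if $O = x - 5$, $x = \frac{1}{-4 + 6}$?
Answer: $-10836$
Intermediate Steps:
$x = \frac{1}{2} \approx 0.5$
$O = - \frac{9}{2}$ ($O = \frac{1}{2} - 5 = - \frac{9}{2} \approx -4.5$)
$O 2408 = \left(- \frac{9}{2}\right) 2408 = -10836$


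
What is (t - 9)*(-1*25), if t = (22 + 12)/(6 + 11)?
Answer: 175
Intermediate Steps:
t = 2 (t = 34/17 = 34*(1/17) = 2)
(t - 9)*(-1*25) = (2 - 9)*(-1*25) = -7*(-25) = 175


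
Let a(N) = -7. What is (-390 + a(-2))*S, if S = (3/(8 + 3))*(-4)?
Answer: 4764/11 ≈ 433.09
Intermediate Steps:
S = -12/11 (S = (3/11)*(-4) = -12/11 ≈ -1.0909)
(-390 + a(-2))*S = (-390 - 7)*(-12/11) = -397*(-12/11) = 4764/11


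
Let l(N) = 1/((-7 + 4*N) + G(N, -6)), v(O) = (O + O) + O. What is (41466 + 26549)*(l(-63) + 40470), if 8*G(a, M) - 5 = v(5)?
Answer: 1412066760620/513 ≈ 2.7526e+9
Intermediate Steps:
v(O) = 3*O (v(O) = 2*O + O = 3*O)
G(a, M) = 5/2 (G(a, M) = 5/8 + (3*5)/8 = 5/8 + (1/8)*15 = 5/8 + 15/8 = 5/2)
l(N) = 1/(-9/2 + 4*N) (l(N) = 1/((-7 + 4*N) + 5/2) = 1/(-9/2 + 4*N))
(41466 + 26549)*(l(-63) + 40470) = (41466 + 26549)*(2/(-9 + 8*(-63)) + 40470) = 68015*(2/(-9 - 504) + 40470) = 68015*(2/(-513) + 40470) = 68015*(2*(-1/513) + 40470) = 68015*(-2/513 + 40470) = 68015*(20761108/513) = 1412066760620/513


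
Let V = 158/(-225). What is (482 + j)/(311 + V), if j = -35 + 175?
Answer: 139950/69817 ≈ 2.0045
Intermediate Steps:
j = 140
V = -158/225 (V = 158*(-1/225) = -158/225 ≈ -0.70222)
(482 + j)/(311 + V) = (482 + 140)/(311 - 158/225) = 622/(69817/225) = 622*(225/69817) = 139950/69817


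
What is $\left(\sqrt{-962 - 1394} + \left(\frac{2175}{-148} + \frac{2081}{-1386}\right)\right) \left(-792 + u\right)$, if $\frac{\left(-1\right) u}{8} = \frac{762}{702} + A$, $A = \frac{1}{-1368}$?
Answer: $\frac{2956904321983}{227999772} - \frac{3559814 i \sqrt{589}}{2223} \approx 12969.0 - 38864.0 i$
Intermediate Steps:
$A = - \frac{1}{1368} \approx -0.00073099$
$u = - \frac{19291}{2223}$ ($u = - 8 \left(\frac{762}{702} - \frac{1}{1368}\right) = - 8 \left(762 \cdot \frac{1}{702} - \frac{1}{1368}\right) = - 8 \left(\frac{127}{117} - \frac{1}{1368}\right) = \left(-8\right) \frac{19291}{17784} = - \frac{19291}{2223} \approx -8.6779$)
$\left(\sqrt{-962 - 1394} + \left(\frac{2175}{-148} + \frac{2081}{-1386}\right)\right) \left(-792 + u\right) = \left(\sqrt{-962 - 1394} + \left(\frac{2175}{-148} + \frac{2081}{-1386}\right)\right) \left(-792 - \frac{19291}{2223}\right) = \left(\sqrt{-2356} + \left(2175 \left(- \frac{1}{148}\right) + 2081 \left(- \frac{1}{1386}\right)\right)\right) \left(- \frac{1779907}{2223}\right) = \left(2 i \sqrt{589} - \frac{1661269}{102564}\right) \left(- \frac{1779907}{2223}\right) = \left(- \frac{1661269}{102564} + 2 i \sqrt{589}\right) \left(- \frac{1779907}{2223}\right) = \frac{2956904321983}{227999772} - \frac{3559814 i \sqrt{589}}{2223}$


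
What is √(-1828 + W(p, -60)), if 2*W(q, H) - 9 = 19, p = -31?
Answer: I*√1814 ≈ 42.591*I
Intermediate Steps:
W(q, H) = 14 (W(q, H) = 9/2 + (½)*19 = 9/2 + 19/2 = 14)
√(-1828 + W(p, -60)) = √(-1828 + 14) = √(-1814) = I*√1814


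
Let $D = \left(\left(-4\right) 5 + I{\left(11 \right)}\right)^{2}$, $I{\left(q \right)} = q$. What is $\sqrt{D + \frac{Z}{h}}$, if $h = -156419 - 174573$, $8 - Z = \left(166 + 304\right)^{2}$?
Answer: $\frac{\sqrt{139798836157}}{41374} \approx 9.037$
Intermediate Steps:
$Z = -220892$ ($Z = 8 - \left(166 + 304\right)^{2} = 8 - 470^{2} = 8 - 220900 = -220892$)
$h = -330992$ ($h = -156419 - 174573 = -330992$)
$D = 81$ ($D = \left(\left(-4\right) 5 + 11\right)^{2} = \left(-20 + 11\right)^{2} = \left(-9\right)^{2} = 81$)
$\sqrt{D + \frac{Z}{h}} = \sqrt{81 - \frac{220892}{-330992}} = \sqrt{81 - - \frac{55223}{82748}} = \sqrt{81 + \frac{55223}{82748}} = \sqrt{\frac{6757811}{82748}} = \frac{\sqrt{139798836157}}{41374}$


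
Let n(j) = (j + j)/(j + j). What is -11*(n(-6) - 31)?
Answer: 330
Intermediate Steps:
n(j) = 1 (n(j) = (2*j)/((2*j)) = (2*j)*(1/(2*j)) = 1)
-11*(n(-6) - 31) = -11*(1 - 31) = -11*(-30) = 330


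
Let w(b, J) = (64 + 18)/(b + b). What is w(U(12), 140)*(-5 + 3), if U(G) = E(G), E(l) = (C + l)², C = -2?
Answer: -41/50 ≈ -0.82000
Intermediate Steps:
E(l) = (-2 + l)²
U(G) = (-2 + G)²
w(b, J) = 41/b (w(b, J) = 82/((2*b)) = 82*(1/(2*b)) = 41/b)
w(U(12), 140)*(-5 + 3) = (41/((-2 + 12)²))*(-5 + 3) = (41/(10²))*(-2) = (41/100)*(-2) = -41/50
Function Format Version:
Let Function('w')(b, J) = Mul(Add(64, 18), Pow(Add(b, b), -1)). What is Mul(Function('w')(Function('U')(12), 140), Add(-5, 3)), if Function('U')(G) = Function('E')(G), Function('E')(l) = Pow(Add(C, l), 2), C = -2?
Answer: Rational(-41, 50) ≈ -0.82000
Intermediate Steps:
Function('E')(l) = Pow(Add(-2, l), 2)
Function('U')(G) = Pow(Add(-2, G), 2)
Function('w')(b, J) = Mul(41, Pow(b, -1)) (Function('w')(b, J) = Mul(82, Pow(Mul(2, b), -1)) = Mul(82, Mul(Rational(1, 2), Pow(b, -1))) = Mul(41, Pow(b, -1)))
Mul(Function('w')(Function('U')(12), 140), Add(-5, 3)) = Mul(Mul(41, Pow(Pow(Add(-2, 12), 2), -1)), Add(-5, 3)) = Mul(Mul(41, Pow(Pow(10, 2), -1)), -2) = Mul(Mul(41, Pow(100, -1)), -2) = Mul(Mul(41, Rational(1, 100)), -2) = Mul(Rational(41, 100), -2) = Rational(-41, 50)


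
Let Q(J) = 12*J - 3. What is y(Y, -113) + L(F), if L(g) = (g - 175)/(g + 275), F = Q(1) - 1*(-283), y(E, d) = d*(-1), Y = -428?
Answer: 7132/63 ≈ 113.21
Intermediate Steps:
y(E, d) = -d
Q(J) = -3 + 12*J
F = 292 (F = (-3 + 12*1) - 1*(-283) = (-3 + 12) + 283 = 9 + 283 = 292)
L(g) = (-175 + g)/(275 + g)
y(Y, -113) + L(F) = -1*(-113) + (-175 + 292)/(275 + 292) = 113 + 117/567 = 113 + (1/567)*117 = 113 + 13/63 = 7132/63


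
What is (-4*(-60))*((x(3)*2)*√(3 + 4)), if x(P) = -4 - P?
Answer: -3360*√7 ≈ -8889.7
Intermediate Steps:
(-4*(-60))*((x(3)*2)*√(3 + 4)) = (-4*(-60))*(((-4 - 1*3)*2)*√(3 + 4)) = 240*(((-4 - 3)*2)*√7) = 240*((-7*2)*√7) = 240*(-14*√7) = -3360*√7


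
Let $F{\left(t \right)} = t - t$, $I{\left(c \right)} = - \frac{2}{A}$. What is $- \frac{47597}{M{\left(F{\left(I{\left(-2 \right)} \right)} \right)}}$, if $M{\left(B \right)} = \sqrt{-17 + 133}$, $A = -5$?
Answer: $- \frac{47597 \sqrt{29}}{58} \approx -4419.3$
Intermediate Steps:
$I{\left(c \right)} = \frac{2}{5}$ ($I{\left(c \right)} = - \frac{2}{-5} = \left(-2\right) \left(- \frac{1}{5}\right) = \frac{2}{5}$)
$F{\left(t \right)} = 0$
$M{\left(B \right)} = 2 \sqrt{29}$ ($M{\left(B \right)} = \sqrt{116} = 2 \sqrt{29}$)
$- \frac{47597}{M{\left(F{\left(I{\left(-2 \right)} \right)} \right)}} = - \frac{47597}{2 \sqrt{29}} = - 47597 \frac{\sqrt{29}}{58} = - \frac{47597 \sqrt{29}}{58}$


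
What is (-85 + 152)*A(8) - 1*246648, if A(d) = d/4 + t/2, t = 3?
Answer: -492827/2 ≈ -2.4641e+5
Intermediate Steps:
A(d) = 3/2 + d/4 (A(d) = d/4 + 3/2 = 3/2 + d/4)
(-85 + 152)*A(8) - 1*246648 = (-85 + 152)*(3/2 + (¼)*8) - 1*246648 = 67*(3/2 + 2) - 246648 = 67*(7/2) - 246648 = 469/2 - 246648 = -492827/2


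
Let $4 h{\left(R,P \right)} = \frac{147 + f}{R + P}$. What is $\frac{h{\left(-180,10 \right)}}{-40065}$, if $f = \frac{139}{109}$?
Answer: $\frac{8081}{1484808900} \approx 5.4425 \cdot 10^{-6}$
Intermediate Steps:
$f = \frac{139}{109}$ ($f = 139 \cdot \frac{1}{109} = \frac{139}{109} \approx 1.2752$)
$h{\left(R,P \right)} = \frac{8081}{218 \left(P + R\right)}$ ($h{\left(R,P \right)} = \frac{\left(147 + \frac{139}{109}\right) \frac{1}{R + P}}{4} = \frac{\frac{16162}{109} \frac{1}{P + R}}{4} = \frac{8081}{218 \left(P + R\right)}$)
$\frac{h{\left(-180,10 \right)}}{-40065} = \frac{\frac{8081}{218} \frac{1}{10 - 180}}{-40065} = \frac{8081}{218 \left(-170\right)} \left(- \frac{1}{40065}\right) = \frac{8081}{218} \left(- \frac{1}{170}\right) \left(- \frac{1}{40065}\right) = \left(- \frac{8081}{37060}\right) \left(- \frac{1}{40065}\right) = \frac{8081}{1484808900}$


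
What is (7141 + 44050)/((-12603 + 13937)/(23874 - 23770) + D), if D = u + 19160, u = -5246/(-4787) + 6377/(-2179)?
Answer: 27766274626636/10398451805071 ≈ 2.6702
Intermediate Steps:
u = -19095665/10430873 (u = -5246*(-1/4787) + 6377*(-1/2179) = 5246/4787 - 6377/2179 = -19095665/10430873 ≈ -1.8307)
D = 199836431015/10430873 (D = -19095665/10430873 + 19160 = 199836431015/10430873 ≈ 19158.)
(7141 + 44050)/((-12603 + 13937)/(23874 - 23770) + D) = (7141 + 44050)/((-12603 + 13937)/(23874 - 23770) + 199836431015/10430873) = 51191/(1334/104 + 199836431015/10430873) = 51191/(1334*(1/104) + 199836431015/10430873) = 51191/(667/52 + 199836431015/10430873) = 51191/(10398451805071/542405396) = 51191*(542405396/10398451805071) = 27766274626636/10398451805071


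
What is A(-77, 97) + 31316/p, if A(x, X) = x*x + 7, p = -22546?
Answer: 66900870/11273 ≈ 5934.6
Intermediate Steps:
A(x, X) = 7 + x² (A(x, X) = x² + 7 = 7 + x²)
A(-77, 97) + 31316/p = (7 + (-77)²) + 31316/(-22546) = (7 + 5929) + 31316*(-1/22546) = 5936 - 15658/11273 = 66900870/11273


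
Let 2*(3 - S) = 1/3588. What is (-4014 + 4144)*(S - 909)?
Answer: -32507285/276 ≈ -1.1778e+5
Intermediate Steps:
S = 21527/7176 (S = 3 - ½/3588 = 3 - ½*1/3588 = 3 - 1/7176 = 21527/7176 ≈ 2.9999)
(-4014 + 4144)*(S - 909) = (-4014 + 4144)*(21527/7176 - 909) = 130*(-6501457/7176) = -32507285/276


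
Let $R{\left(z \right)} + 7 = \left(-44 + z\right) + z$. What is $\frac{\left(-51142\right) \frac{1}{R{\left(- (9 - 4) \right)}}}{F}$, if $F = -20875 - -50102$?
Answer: $\frac{51142}{1782847} \approx 0.028686$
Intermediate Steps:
$R{\left(z \right)} = -51 + 2 z$ ($R{\left(z \right)} = -7 + \left(\left(-44 + z\right) + z\right) = -7 + \left(-44 + 2 z\right) = -51 + 2 z$)
$F = 29227$ ($F = -20875 + 50102 = 29227$)
$\frac{\left(-51142\right) \frac{1}{R{\left(- (9 - 4) \right)}}}{F} = \frac{\left(-51142\right) \frac{1}{-51 + 2 \left(- (9 - 4)\right)}}{29227} = - \frac{51142}{-51 + 2 \left(\left(-1\right) 5\right)} \frac{1}{29227} = - \frac{51142}{-51 + 2 \left(-5\right)} \frac{1}{29227} = - \frac{51142}{-51 - 10} \cdot \frac{1}{29227} = - \frac{51142}{-61} \cdot \frac{1}{29227} = \left(-51142\right) \left(- \frac{1}{61}\right) \frac{1}{29227} = \frac{51142}{61} \cdot \frac{1}{29227} = \frac{51142}{1782847}$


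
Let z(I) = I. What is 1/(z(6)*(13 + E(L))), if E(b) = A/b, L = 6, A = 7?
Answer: 1/85 ≈ 0.011765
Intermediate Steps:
E(b) = 7/b
1/(z(6)*(13 + E(L))) = 1/(6*(13 + 7/6)) = 1/(6*(85/6)) = 1/85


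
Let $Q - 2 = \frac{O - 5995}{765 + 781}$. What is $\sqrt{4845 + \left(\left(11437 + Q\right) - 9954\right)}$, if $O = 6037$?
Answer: $\frac{3 \sqrt{420263867}}{773} \approx 79.562$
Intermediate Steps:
$Q = \frac{1567}{773}$ ($Q = 2 + \frac{6037 - 5995}{765 + 781} = 2 + \frac{42}{1546} = 2 + 42 \cdot \frac{1}{1546} = 2 + \frac{21}{773} = \frac{1567}{773} \approx 2.0272$)
$\sqrt{4845 + \left(\left(11437 + Q\right) - 9954\right)} = \sqrt{4845 + \left(\left(11437 + \frac{1567}{773}\right) - 9954\right)} = \sqrt{4845 + \left(\frac{8842368}{773} - 9954\right)} = \sqrt{4845 + \frac{1147926}{773}} = \sqrt{\frac{4893111}{773}} = \frac{3 \sqrt{420263867}}{773}$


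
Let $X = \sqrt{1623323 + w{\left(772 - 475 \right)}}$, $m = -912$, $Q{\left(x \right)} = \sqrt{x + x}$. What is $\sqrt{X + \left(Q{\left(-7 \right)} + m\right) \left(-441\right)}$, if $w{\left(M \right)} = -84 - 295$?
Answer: $\sqrt{402192 + 4 \sqrt{101434} - 441 i \sqrt{14}} \approx 635.19 - 1.299 i$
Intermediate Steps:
$Q{\left(x \right)} = \sqrt{2} \sqrt{x}$ ($Q{\left(x \right)} = \sqrt{2 x} = \sqrt{2} \sqrt{x}$)
$w{\left(M \right)} = -379$ ($w{\left(M \right)} = -84 - 295 = -379$)
$X = 4 \sqrt{101434}$ ($X = \sqrt{1623323 - 379} = \sqrt{1622944} = 4 \sqrt{101434} \approx 1273.9$)
$\sqrt{X + \left(Q{\left(-7 \right)} + m\right) \left(-441\right)} = \sqrt{4 \sqrt{101434} + \left(\sqrt{2} \sqrt{-7} - 912\right) \left(-441\right)} = \sqrt{4 \sqrt{101434} + \left(\sqrt{2} i \sqrt{7} - 912\right) \left(-441\right)} = \sqrt{4 \sqrt{101434} + \left(i \sqrt{14} - 912\right) \left(-441\right)} = \sqrt{4 \sqrt{101434} + \left(-912 + i \sqrt{14}\right) \left(-441\right)} = \sqrt{4 \sqrt{101434} + \left(402192 - 441 i \sqrt{14}\right)} = \sqrt{402192 + 4 \sqrt{101434} - 441 i \sqrt{14}}$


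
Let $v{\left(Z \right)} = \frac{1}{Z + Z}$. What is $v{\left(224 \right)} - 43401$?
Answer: $- \frac{19443647}{448} \approx -43401.0$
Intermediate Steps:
$v{\left(Z \right)} = \frac{1}{2 Z}$
$v{\left(224 \right)} - 43401 = \frac{1}{2 \cdot 224} - 43401 = \frac{1}{2} \cdot \frac{1}{224} - 43401 = \frac{1}{448} - 43401 = - \frac{19443647}{448}$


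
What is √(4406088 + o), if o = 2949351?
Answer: 21*√16679 ≈ 2712.1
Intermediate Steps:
√(4406088 + o) = √(4406088 + 2949351) = √7355439 = 21*√16679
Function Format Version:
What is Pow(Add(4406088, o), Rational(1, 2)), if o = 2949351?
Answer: Mul(21, Pow(16679, Rational(1, 2))) ≈ 2712.1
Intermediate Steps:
Pow(Add(4406088, o), Rational(1, 2)) = Pow(Add(4406088, 2949351), Rational(1, 2)) = Pow(7355439, Rational(1, 2)) = Mul(21, Pow(16679, Rational(1, 2)))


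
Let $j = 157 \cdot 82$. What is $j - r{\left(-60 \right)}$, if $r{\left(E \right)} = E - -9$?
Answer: $12925$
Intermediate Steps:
$j = 12874$
$r{\left(E \right)} = 9 + E$ ($r{\left(E \right)} = E + 9 = 9 + E$)
$j - r{\left(-60 \right)} = 12874 - \left(9 - 60\right) = 12874 - -51 = 12874 + 51 = 12925$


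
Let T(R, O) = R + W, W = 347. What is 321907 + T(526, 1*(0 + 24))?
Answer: 322780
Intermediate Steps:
T(R, O) = 347 + R (T(R, O) = R + 347 = 347 + R)
321907 + T(526, 1*(0 + 24)) = 321907 + (347 + 526) = 321907 + 873 = 322780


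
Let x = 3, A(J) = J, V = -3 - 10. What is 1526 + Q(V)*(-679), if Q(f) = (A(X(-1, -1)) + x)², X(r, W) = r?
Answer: -1190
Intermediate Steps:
V = -13
Q(f) = 4 (Q(f) = (-1 + 3)² = 2² = 4)
1526 + Q(V)*(-679) = 1526 + 4*(-679) = 1526 - 2716 = -1190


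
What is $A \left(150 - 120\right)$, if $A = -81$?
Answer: $-2430$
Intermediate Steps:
$A \left(150 - 120\right) = - 81 \left(150 - 120\right) = \left(-81\right) 30 = -2430$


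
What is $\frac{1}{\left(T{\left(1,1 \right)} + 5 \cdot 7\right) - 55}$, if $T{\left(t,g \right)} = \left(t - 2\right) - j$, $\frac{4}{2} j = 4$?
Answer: $- \frac{1}{23} \approx -0.043478$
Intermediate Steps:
$j = 2$ ($j = \frac{1}{2} \cdot 4 = 2$)
$T{\left(t,g \right)} = -4 + t$ ($T{\left(t,g \right)} = \left(t - 2\right) - 2 = \left(-2 + t\right) - 2 = -4 + t$)
$\frac{1}{\left(T{\left(1,1 \right)} + 5 \cdot 7\right) - 55} = \frac{1}{\left(\left(-4 + 1\right) + 5 \cdot 7\right) - 55} = \frac{1}{\left(-3 + 35\right) - 55} = \frac{1}{32 - 55} = \frac{1}{-23} = - \frac{1}{23}$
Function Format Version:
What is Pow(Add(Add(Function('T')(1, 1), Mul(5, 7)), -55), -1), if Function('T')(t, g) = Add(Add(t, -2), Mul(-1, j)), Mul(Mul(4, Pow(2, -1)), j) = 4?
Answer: Rational(-1, 23) ≈ -0.043478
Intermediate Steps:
j = 2 (j = Mul(Rational(1, 2), 4) = 2)
Function('T')(t, g) = Add(-4, t) (Function('T')(t, g) = Add(Add(t, -2), Mul(-1, 2)) = Add(Add(-2, t), -2) = Add(-4, t))
Pow(Add(Add(Function('T')(1, 1), Mul(5, 7)), -55), -1) = Pow(Add(Add(Add(-4, 1), Mul(5, 7)), -55), -1) = Pow(Add(Add(-3, 35), -55), -1) = Pow(Add(32, -55), -1) = Pow(-23, -1) = Rational(-1, 23)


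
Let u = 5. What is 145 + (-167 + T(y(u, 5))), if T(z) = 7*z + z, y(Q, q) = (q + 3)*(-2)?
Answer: -150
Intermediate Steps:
y(Q, q) = -6 - 2*q (y(Q, q) = (3 + q)*(-2) = -6 - 2*q)
T(z) = 8*z
145 + (-167 + T(y(u, 5))) = 145 + (-167 + 8*(-6 - 2*5)) = 145 + (-167 + 8*(-6 - 10)) = 145 + (-167 + 8*(-16)) = 145 + (-167 - 128) = 145 - 295 = -150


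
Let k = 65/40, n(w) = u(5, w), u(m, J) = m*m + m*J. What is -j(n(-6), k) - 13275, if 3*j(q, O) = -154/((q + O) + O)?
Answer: -39913/3 ≈ -13304.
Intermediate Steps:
u(m, J) = m² + J*m
n(w) = 25 + 5*w (n(w) = 5*(w + 5) = 5*(5 + w) = 25 + 5*w)
k = 13/8 (k = 65*(1/40) = 13/8 ≈ 1.6250)
j(q, O) = -154/(3*(q + 2*O)) (j(q, O) = (-154/((q + O) + O))/3 = (-154/((O + q) + O))/3 = (-154/(q + 2*O))/3 = -154/(3*(q + 2*O)))
-j(n(-6), k) - 13275 = -(-154)/(3*(25 + 5*(-6)) + 6*(13/8)) - 13275 = -(-154)/(3*(25 - 30) + 39/4) - 13275 = -(-154)/(3*(-5) + 39/4) - 13275 = -(-154)/(-15 + 39/4) - 13275 = -(-154)/(-21/4) - 13275 = -(-154)*(-4)/21 - 13275 = -1*88/3 - 13275 = -88/3 - 13275 = -39913/3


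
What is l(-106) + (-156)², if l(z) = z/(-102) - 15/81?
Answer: 11170616/459 ≈ 24337.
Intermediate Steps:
l(z) = -5/27 - z/102 (l(z) = z*(-1/102) - 15*1/81 = -z/102 - 5/27 = -5/27 - z/102)
l(-106) + (-156)² = (-5/27 - 1/102*(-106)) + (-156)² = (-5/27 + 53/51) + 24336 = 392/459 + 24336 = 11170616/459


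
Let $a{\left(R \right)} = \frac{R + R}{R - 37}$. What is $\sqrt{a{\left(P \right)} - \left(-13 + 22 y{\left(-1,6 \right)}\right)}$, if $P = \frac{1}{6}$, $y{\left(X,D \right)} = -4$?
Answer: $\frac{\sqrt{4932499}}{221} \approx 10.049$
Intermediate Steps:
$P = \frac{1}{6} \approx 0.16667$
$a{\left(R \right)} = \frac{2 R}{-37 + R}$
$\sqrt{a{\left(P \right)} - \left(-13 + 22 y{\left(-1,6 \right)}\right)} = \sqrt{2 \cdot \frac{1}{6} \frac{1}{-37 + \frac{1}{6}} + \left(\left(-22\right) \left(-4\right) + 13\right)} = \sqrt{2 \cdot \frac{1}{6} \frac{1}{- \frac{221}{6}} + \left(88 + 13\right)} = \sqrt{2 \cdot \frac{1}{6} \left(- \frac{6}{221}\right) + 101} = \sqrt{- \frac{2}{221} + 101} = \sqrt{\frac{22319}{221}} = \frac{\sqrt{4932499}}{221}$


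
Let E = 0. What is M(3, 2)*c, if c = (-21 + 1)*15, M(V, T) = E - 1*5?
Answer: 1500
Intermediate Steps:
M(V, T) = -5 (M(V, T) = 0 - 1*5 = 0 - 5 = -5)
c = -300 (c = -20*15 = -300)
M(3, 2)*c = -5*(-300) = 1500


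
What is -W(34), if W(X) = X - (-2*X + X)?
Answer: -68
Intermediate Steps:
W(X) = 2*X (W(X) = X - (-1)*X = X + X = 2*X)
-W(34) = -2*34 = -1*68 = -68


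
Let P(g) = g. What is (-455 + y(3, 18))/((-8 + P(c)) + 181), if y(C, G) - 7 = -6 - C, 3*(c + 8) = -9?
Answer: -457/162 ≈ -2.8210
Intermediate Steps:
c = -11 (c = -8 + (⅓)*(-9) = -8 - 3 = -11)
y(C, G) = 1 - C (y(C, G) = 7 + (-6 - C) = 1 - C)
(-455 + y(3, 18))/((-8 + P(c)) + 181) = (-455 + (1 - 1*3))/((-8 - 11) + 181) = (-455 + (1 - 3))/(-19 + 181) = (-455 - 2)/162 = -457*1/162 = -457/162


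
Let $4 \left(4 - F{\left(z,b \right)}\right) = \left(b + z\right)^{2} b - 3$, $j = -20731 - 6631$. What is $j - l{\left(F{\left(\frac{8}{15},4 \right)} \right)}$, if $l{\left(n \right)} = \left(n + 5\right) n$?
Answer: $- \frac{22301462341}{810000} \approx -27533.0$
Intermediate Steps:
$j = -27362$ ($j = -20731 - 6631 = -27362$)
$F{\left(z,b \right)} = \frac{19}{4} - \frac{b \left(b + z\right)^{2}}{4}$ ($F{\left(z,b \right)} = 4 - \frac{\left(b + z\right)^{2} b - 3}{4} = 4 - \frac{b \left(b + z\right)^{2} - 3}{4} = 4 - \frac{-3 + b \left(b + z\right)^{2}}{4} = 4 - \left(- \frac{3}{4} + \frac{b \left(b + z\right)^{2}}{4}\right) = \frac{19}{4} - \frac{b \left(b + z\right)^{2}}{4}$)
$l{\left(n \right)} = n \left(5 + n\right)$ ($l{\left(n \right)} = \left(5 + n\right) n = n \left(5 + n\right)$)
$j - l{\left(F{\left(\frac{8}{15},4 \right)} \right)} = -27362 - \left(\frac{19}{4} - 1 \left(4 + \frac{8}{15}\right)^{2}\right) \left(5 + \left(\frac{19}{4} - 1 \left(4 + \frac{8}{15}\right)^{2}\right)\right) = -27362 - \left(\frac{19}{4} - 1 \left(\frac{68}{15}\right)^{2}\right) \left(5 + \left(\frac{19}{4} - 1 \left(\frac{68}{15}\right)^{2}\right)\right) = -27362 - \left(\frac{19}{4} - 1 \cdot \frac{4624}{225}\right) \left(5 + \left(\frac{19}{4} - 1 \cdot \frac{4624}{225}\right)\right) = -27362 - \left(\frac{19}{4} - \frac{4624}{225}\right) \left(5 + \left(\frac{19}{4} - \frac{4624}{225}\right)\right) = -27362 - - \frac{14221 \left(5 - \frac{14221}{900}\right)}{900} = -27362 - \left(- \frac{14221}{900}\right) \left(- \frac{9721}{900}\right) = -27362 - \frac{138242341}{810000} = - \frac{22301462341}{810000}$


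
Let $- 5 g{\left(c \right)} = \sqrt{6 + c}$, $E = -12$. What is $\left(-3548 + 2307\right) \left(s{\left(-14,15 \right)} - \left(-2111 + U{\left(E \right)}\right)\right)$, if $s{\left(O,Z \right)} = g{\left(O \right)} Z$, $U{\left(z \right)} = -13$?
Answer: $-2635884 + 7446 i \sqrt{2} \approx -2.6359 \cdot 10^{6} + 10530.0 i$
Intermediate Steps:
$g{\left(c \right)} = - \frac{\sqrt{6 + c}}{5}$
$s{\left(O,Z \right)} = - \frac{Z \sqrt{6 + O}}{5}$ ($s{\left(O,Z \right)} = - \frac{\sqrt{6 + O}}{5} Z = - \frac{Z \sqrt{6 + O}}{5}$)
$\left(-3548 + 2307\right) \left(s{\left(-14,15 \right)} - \left(-2111 + U{\left(E \right)}\right)\right) = \left(-3548 + 2307\right) \left(\left(- \frac{1}{5}\right) 15 \sqrt{6 - 14} + \left(2111 - -13\right)\right) = - 1241 \left(\left(- \frac{1}{5}\right) 15 \sqrt{-8} + \left(2111 + 13\right)\right) = - 1241 \left(\left(- \frac{1}{5}\right) 15 \cdot 2 i \sqrt{2} + 2124\right) = - 1241 \left(- 6 i \sqrt{2} + 2124\right) = - 1241 \left(2124 - 6 i \sqrt{2}\right) = -2635884 + 7446 i \sqrt{2}$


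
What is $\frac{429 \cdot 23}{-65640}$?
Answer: $- \frac{3289}{21880} \approx -0.15032$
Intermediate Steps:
$\frac{429 \cdot 23}{-65640} = 9867 \left(- \frac{1}{65640}\right) = - \frac{3289}{21880}$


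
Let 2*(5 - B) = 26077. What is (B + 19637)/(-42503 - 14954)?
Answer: -13207/114914 ≈ -0.11493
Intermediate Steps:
B = -26067/2 (B = 5 - ½*26077 = 5 - 26077/2 = -26067/2 ≈ -13034.)
(B + 19637)/(-42503 - 14954) = (-26067/2 + 19637)/(-42503 - 14954) = (13207/2)/(-57457) = (13207/2)*(-1/57457) = -13207/114914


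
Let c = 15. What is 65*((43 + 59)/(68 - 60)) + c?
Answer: 3375/4 ≈ 843.75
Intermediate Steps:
65*((43 + 59)/(68 - 60)) + c = 65*((43 + 59)/(68 - 60)) + 15 = 65*(102/8) + 15 = 65*(102*(⅛)) + 15 = 65*(51/4) + 15 = 3315/4 + 15 = 3375/4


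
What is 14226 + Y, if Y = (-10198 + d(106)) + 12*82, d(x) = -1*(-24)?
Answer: 5036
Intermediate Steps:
d(x) = 24
Y = -9190 (Y = (-10198 + 24) + 12*82 = -10174 + 984 = -9190)
14226 + Y = 14226 - 9190 = 5036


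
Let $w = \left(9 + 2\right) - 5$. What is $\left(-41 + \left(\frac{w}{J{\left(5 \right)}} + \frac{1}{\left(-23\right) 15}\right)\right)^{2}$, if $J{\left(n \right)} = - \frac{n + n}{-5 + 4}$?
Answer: $\frac{194295721}{119025} \approx 1632.4$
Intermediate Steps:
$J{\left(n \right)} = 2 n$ ($J{\left(n \right)} = - \frac{2 n}{-1} = - 2 n \left(-1\right) = - \left(-2\right) n = 2 n$)
$w = 6$ ($w = 11 - 5 = 6$)
$\left(-41 + \left(\frac{w}{J{\left(5 \right)}} + \frac{1}{\left(-23\right) 15}\right)\right)^{2} = \left(-41 + \left(\frac{6}{2 \cdot 5} + \frac{1}{\left(-23\right) 15}\right)\right)^{2} = \left(-41 + \left(\frac{6}{10} - \frac{1}{345}\right)\right)^{2} = \left(-41 + \left(6 \cdot \frac{1}{10} - \frac{1}{345}\right)\right)^{2} = \left(-41 + \left(\frac{3}{5} - \frac{1}{345}\right)\right)^{2} = \left(-41 + \frac{206}{345}\right)^{2} = \left(- \frac{13939}{345}\right)^{2} = \frac{194295721}{119025}$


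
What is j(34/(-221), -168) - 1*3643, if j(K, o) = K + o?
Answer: -49545/13 ≈ -3811.2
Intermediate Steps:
j(34/(-221), -168) - 1*3643 = (34/(-221) - 168) - 1*3643 = (34*(-1/221) - 168) - 3643 = (-2/13 - 168) - 3643 = -2186/13 - 3643 = -49545/13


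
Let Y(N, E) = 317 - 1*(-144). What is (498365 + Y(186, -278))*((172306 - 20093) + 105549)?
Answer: 128578387412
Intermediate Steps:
Y(N, E) = 461 (Y(N, E) = 317 + 144 = 461)
(498365 + Y(186, -278))*((172306 - 20093) + 105549) = (498365 + 461)*((172306 - 20093) + 105549) = 498826*(152213 + 105549) = 498826*257762 = 128578387412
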